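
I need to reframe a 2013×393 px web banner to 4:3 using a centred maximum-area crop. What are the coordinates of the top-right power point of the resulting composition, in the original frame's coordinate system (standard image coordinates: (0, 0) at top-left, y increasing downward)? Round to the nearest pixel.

2013/393 > 4/3, so the 4:3 crop keeps the full height 393 and trims width to 393 × 4/3 = 524.00 px.
Left offset = (2013 − 524.00)/2 = 744.50 px; top offset = 0.
Top-right is two-thirds across and one-third down within the crop:
x = 744.50 + 2 × 524.00/3 ≈ 1094; y = 0.00 + 1 × 393.00/3 ≈ 131.

x = 1094 px, y = 131 px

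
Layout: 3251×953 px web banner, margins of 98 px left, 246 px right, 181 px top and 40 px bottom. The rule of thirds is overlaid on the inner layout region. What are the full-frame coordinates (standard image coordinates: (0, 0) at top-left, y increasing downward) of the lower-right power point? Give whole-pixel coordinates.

(2036, 669)

Content width = 3251 − 98 − 246 = 2907 px; content height = 953 − 181 − 40 = 732 px.
Lower-right is two-thirds across and two-thirds down within the inner layout region.
x = 98 + 2 × 2907/3 = 98 + 1938.00 ≈ 2036
y = 181 + 2 × 732/3 = 181 + 488.00 ≈ 669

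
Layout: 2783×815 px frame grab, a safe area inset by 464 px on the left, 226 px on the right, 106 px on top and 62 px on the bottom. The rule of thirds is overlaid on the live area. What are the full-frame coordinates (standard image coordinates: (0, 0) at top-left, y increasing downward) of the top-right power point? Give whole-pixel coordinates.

Content width = 2783 − 464 − 226 = 2093 px; content height = 815 − 106 − 62 = 647 px.
Top-right is two-thirds across and one-third down within the live area.
x = 464 + 2 × 2093/3 = 464 + 1395.33 ≈ 1859
y = 106 + 1 × 647/3 = 106 + 215.67 ≈ 322

(1859, 322)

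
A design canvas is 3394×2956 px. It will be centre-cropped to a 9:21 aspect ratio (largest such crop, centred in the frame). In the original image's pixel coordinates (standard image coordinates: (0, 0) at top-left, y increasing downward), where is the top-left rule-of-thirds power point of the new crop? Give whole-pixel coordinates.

x = 1486 px, y = 985 px

3394/2956 > 9/21, so the 9:21 crop keeps the full height 2956 and trims width to 2956 × 9/21 = 1266.86 px.
Left offset = (3394 − 1266.86)/2 = 1063.57 px; top offset = 0.
Top-left is one-third across and one-third down within the crop:
x = 1063.57 + 1 × 1266.86/3 ≈ 1486; y = 0.00 + 1 × 2956.00/3 ≈ 985.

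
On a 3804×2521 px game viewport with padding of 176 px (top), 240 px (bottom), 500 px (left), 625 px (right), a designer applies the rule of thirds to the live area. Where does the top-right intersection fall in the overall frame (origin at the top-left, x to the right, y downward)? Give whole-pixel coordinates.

Content width = 3804 − 500 − 625 = 2679 px; content height = 2521 − 176 − 240 = 2105 px.
Top-right is two-thirds across and one-third down within the live area.
x = 500 + 2 × 2679/3 = 500 + 1786.00 ≈ 2286
y = 176 + 1 × 2105/3 = 176 + 701.67 ≈ 878

x = 2286 px, y = 878 px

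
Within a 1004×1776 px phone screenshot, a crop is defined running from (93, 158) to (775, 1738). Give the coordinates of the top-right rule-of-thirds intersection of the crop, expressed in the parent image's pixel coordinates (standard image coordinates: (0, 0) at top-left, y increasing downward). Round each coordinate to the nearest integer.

(548, 685)

Crop width = 775 − 93 = 682 px; one third is 227.33 px.
Crop height = 1738 − 158 = 1580 px; one third is 526.67 px.
The top-right point is two-thirds across and one-third down within the crop:
x = 93 + 2 × 227.33 ≈ 548; y = 158 + 1 × 526.67 ≈ 685.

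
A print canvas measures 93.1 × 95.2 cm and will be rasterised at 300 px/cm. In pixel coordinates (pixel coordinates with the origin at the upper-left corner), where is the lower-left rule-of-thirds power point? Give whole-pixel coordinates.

In pixels the canvas is 93.1 × 300 = 27930 wide and 95.2 × 300 = 28560 tall.
The lower-left point is one-third across and two-thirds down:
x = 1 × 27930/3 ≈ 9310; y = 2 × 28560/3 ≈ 19040.

x = 9310 px, y = 19040 px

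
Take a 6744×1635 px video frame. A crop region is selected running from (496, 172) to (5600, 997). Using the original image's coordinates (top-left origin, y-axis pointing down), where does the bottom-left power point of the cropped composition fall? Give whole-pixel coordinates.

Crop width = 5600 − 496 = 5104 px; one third is 1701.33 px.
Crop height = 997 − 172 = 825 px; one third is 275.00 px.
The bottom-left point is one-third across and two-thirds down within the crop:
x = 496 + 1 × 1701.33 ≈ 2197; y = 172 + 2 × 275.00 ≈ 722.

(2197, 722)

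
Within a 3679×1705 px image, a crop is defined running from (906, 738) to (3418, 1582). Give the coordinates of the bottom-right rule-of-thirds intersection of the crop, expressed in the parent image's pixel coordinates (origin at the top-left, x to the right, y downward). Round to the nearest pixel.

Crop width = 3418 − 906 = 2512 px; one third is 837.33 px.
Crop height = 1582 − 738 = 844 px; one third is 281.33 px.
The bottom-right point is two-thirds across and two-thirds down within the crop:
x = 906 + 2 × 837.33 ≈ 2581; y = 738 + 2 × 281.33 ≈ 1301.

(2581, 1301)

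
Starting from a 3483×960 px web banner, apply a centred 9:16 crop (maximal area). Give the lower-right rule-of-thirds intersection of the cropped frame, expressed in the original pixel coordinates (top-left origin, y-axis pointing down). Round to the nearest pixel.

3483/960 > 9/16, so the 9:16 crop keeps the full height 960 and trims width to 960 × 9/16 = 540.00 px.
Left offset = (3483 − 540.00)/2 = 1471.50 px; top offset = 0.
Lower-right is two-thirds across and two-thirds down within the crop:
x = 1471.50 + 2 × 540.00/3 ≈ 1832; y = 0.00 + 2 × 960.00/3 ≈ 640.

x = 1832 px, y = 640 px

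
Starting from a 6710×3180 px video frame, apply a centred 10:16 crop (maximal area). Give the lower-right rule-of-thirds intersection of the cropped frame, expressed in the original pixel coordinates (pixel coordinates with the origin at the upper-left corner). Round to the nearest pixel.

x = 3686 px, y = 2120 px

6710/3180 > 10/16, so the 10:16 crop keeps the full height 3180 and trims width to 3180 × 10/16 = 1987.50 px.
Left offset = (6710 − 1987.50)/2 = 2361.25 px; top offset = 0.
Lower-right is two-thirds across and two-thirds down within the crop:
x = 2361.25 + 2 × 1987.50/3 ≈ 3686; y = 0.00 + 2 × 3180.00/3 ≈ 2120.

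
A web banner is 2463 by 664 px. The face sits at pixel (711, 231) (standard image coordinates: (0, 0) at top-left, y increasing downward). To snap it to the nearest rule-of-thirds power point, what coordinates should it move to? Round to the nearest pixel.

x = 821 px, y = 221 px

Third lines: x ∈ {821, 1642}, y ∈ {221, 443}.
711 is closer to x = 821; 231 is closer to y = 221.
So the nearest intersection is the upper-left power point.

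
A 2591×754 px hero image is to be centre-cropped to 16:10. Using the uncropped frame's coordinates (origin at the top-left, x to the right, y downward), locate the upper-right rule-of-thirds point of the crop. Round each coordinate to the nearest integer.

2591/754 > 16/10, so the 16:10 crop keeps the full height 754 and trims width to 754 × 16/10 = 1206.40 px.
Left offset = (2591 − 1206.40)/2 = 692.30 px; top offset = 0.
Upper-right is two-thirds across and one-third down within the crop:
x = 692.30 + 2 × 1206.40/3 ≈ 1497; y = 0.00 + 1 × 754.00/3 ≈ 251.

(1497, 251)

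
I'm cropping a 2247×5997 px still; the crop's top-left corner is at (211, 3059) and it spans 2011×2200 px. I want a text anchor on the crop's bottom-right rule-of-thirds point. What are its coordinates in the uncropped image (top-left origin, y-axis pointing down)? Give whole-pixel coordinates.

x = 1552 px, y = 4526 px

One third of the crop width 2011 is 670.33 px.
One third of the crop height 2200 is 733.33 px.
The bottom-right point is two-thirds across and two-thirds down within the crop:
x = 211 + 2 × 670.33 ≈ 1552; y = 3059 + 2 × 733.33 ≈ 4526.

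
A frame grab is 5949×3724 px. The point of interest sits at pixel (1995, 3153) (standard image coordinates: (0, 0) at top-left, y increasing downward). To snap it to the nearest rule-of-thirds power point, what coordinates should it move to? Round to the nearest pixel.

x = 1983 px, y = 2483 px

Third lines: x ∈ {1983, 3966}, y ∈ {1241, 2483}.
1995 is closer to x = 1983; 3153 is closer to y = 2483.
So the nearest intersection is the lower-left power point.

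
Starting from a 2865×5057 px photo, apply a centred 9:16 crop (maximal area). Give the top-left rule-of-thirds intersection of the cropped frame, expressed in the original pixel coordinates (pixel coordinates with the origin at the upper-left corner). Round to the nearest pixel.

x = 958 px, y = 1686 px

2865/5057 > 9/16, so the 9:16 crop keeps the full height 5057 and trims width to 5057 × 9/16 = 2844.56 px.
Left offset = (2865 − 2844.56)/2 = 10.22 px; top offset = 0.
Top-left is one-third across and one-third down within the crop:
x = 10.22 + 1 × 2844.56/3 ≈ 958; y = 0.00 + 1 × 5057.00/3 ≈ 1686.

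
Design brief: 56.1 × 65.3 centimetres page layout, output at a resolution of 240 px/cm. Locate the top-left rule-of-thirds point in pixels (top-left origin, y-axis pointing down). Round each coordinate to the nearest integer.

x = 4488 px, y = 5224 px

In pixels the canvas is 56.1 × 240 = 13464 wide and 65.3 × 240 = 15672 tall.
The top-left point is one-third across and one-third down:
x = 1 × 13464/3 ≈ 4488; y = 1 × 15672/3 ≈ 5224.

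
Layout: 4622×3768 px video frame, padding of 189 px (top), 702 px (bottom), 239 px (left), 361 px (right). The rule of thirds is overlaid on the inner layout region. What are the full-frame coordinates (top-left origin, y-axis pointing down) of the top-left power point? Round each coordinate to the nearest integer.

(1580, 1148)

Content width = 4622 − 239 − 361 = 4022 px; content height = 3768 − 189 − 702 = 2877 px.
Top-left is one-third across and one-third down within the inner layout region.
x = 239 + 1 × 4022/3 = 239 + 1340.67 ≈ 1580
y = 189 + 1 × 2877/3 = 189 + 959.00 ≈ 1148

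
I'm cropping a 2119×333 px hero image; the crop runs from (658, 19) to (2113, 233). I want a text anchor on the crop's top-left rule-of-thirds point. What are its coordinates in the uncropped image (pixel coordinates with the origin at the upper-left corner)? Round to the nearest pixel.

Crop width = 2113 − 658 = 1455 px; one third is 485.00 px.
Crop height = 233 − 19 = 214 px; one third is 71.33 px.
The top-left point is one-third across and one-third down within the crop:
x = 658 + 1 × 485.00 ≈ 1143; y = 19 + 1 × 71.33 ≈ 90.

x = 1143 px, y = 90 px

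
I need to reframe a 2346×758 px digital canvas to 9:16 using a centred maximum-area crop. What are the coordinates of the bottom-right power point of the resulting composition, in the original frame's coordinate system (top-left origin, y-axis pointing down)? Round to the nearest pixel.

2346/758 > 9/16, so the 9:16 crop keeps the full height 758 and trims width to 758 × 9/16 = 426.38 px.
Left offset = (2346 − 426.38)/2 = 959.81 px; top offset = 0.
Bottom-right is two-thirds across and two-thirds down within the crop:
x = 959.81 + 2 × 426.38/3 ≈ 1244; y = 0.00 + 2 × 758.00/3 ≈ 505.

x = 1244 px, y = 505 px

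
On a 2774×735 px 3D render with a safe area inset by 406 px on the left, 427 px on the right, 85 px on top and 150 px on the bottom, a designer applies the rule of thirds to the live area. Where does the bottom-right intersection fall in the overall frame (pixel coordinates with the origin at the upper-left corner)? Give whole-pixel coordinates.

x = 1700 px, y = 418 px

Content width = 2774 − 406 − 427 = 1941 px; content height = 735 − 85 − 150 = 500 px.
Bottom-right is two-thirds across and two-thirds down within the live area.
x = 406 + 2 × 1941/3 = 406 + 1294.00 ≈ 1700
y = 85 + 2 × 500/3 = 85 + 333.33 ≈ 418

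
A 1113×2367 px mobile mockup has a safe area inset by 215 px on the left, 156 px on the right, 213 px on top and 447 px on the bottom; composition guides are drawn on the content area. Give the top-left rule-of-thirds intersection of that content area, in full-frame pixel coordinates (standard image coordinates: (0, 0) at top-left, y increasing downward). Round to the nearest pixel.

x = 462 px, y = 782 px

Content width = 1113 − 215 − 156 = 742 px; content height = 2367 − 213 − 447 = 1707 px.
Top-left is one-third across and one-third down within the content area.
x = 215 + 1 × 742/3 = 215 + 247.33 ≈ 462
y = 213 + 1 × 1707/3 = 213 + 569.00 ≈ 782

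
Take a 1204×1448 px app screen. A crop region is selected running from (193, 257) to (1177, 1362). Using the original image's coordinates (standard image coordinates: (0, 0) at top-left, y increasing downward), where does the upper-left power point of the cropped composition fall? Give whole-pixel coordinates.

Crop width = 1177 − 193 = 984 px; one third is 328.00 px.
Crop height = 1362 − 257 = 1105 px; one third is 368.33 px.
The upper-left point is one-third across and one-third down within the crop:
x = 193 + 1 × 328.00 ≈ 521; y = 257 + 1 × 368.33 ≈ 625.

x = 521 px, y = 625 px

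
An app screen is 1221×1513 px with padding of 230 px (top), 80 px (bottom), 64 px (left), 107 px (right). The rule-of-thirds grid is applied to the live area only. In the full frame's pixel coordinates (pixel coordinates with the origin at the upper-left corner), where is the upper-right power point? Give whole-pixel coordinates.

(764, 631)

Content width = 1221 − 64 − 107 = 1050 px; content height = 1513 − 230 − 80 = 1203 px.
Upper-right is two-thirds across and one-third down within the live area.
x = 64 + 2 × 1050/3 = 64 + 700.00 ≈ 764
y = 230 + 1 × 1203/3 = 230 + 401.00 ≈ 631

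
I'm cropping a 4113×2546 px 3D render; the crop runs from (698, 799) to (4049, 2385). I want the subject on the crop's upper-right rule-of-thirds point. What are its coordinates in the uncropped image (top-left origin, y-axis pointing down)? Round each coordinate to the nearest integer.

Crop width = 4049 − 698 = 3351 px; one third is 1117.00 px.
Crop height = 2385 − 799 = 1586 px; one third is 528.67 px.
The upper-right point is two-thirds across and one-third down within the crop:
x = 698 + 2 × 1117.00 ≈ 2932; y = 799 + 1 × 528.67 ≈ 1328.

x = 2932 px, y = 1328 px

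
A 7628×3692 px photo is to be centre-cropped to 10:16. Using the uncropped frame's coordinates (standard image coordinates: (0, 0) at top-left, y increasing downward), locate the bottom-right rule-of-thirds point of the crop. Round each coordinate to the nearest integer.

7628/3692 > 10/16, so the 10:16 crop keeps the full height 3692 and trims width to 3692 × 10/16 = 2307.50 px.
Left offset = (7628 − 2307.50)/2 = 2660.25 px; top offset = 0.
Bottom-right is two-thirds across and two-thirds down within the crop:
x = 2660.25 + 2 × 2307.50/3 ≈ 4199; y = 0.00 + 2 × 3692.00/3 ≈ 2461.

x = 4199 px, y = 2461 px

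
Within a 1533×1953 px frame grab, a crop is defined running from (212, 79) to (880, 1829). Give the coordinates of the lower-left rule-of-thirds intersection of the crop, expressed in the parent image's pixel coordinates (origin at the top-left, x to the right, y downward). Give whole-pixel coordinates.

Crop width = 880 − 212 = 668 px; one third is 222.67 px.
Crop height = 1829 − 79 = 1750 px; one third is 583.33 px.
The lower-left point is one-third across and two-thirds down within the crop:
x = 212 + 1 × 222.67 ≈ 435; y = 79 + 2 × 583.33 ≈ 1246.

x = 435 px, y = 1246 px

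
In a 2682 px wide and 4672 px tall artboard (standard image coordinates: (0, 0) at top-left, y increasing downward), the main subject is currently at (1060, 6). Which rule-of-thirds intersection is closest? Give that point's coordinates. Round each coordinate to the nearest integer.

Third lines: x ∈ {894, 1788}, y ∈ {1557, 3115}.
1060 is closer to x = 894; 6 is closer to y = 1557.
So the nearest intersection is the upper-left power point.

(894, 1557)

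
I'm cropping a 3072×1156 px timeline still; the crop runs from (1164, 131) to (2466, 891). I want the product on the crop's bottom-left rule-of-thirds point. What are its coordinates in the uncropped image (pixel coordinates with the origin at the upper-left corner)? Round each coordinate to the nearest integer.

Crop width = 2466 − 1164 = 1302 px; one third is 434.00 px.
Crop height = 891 − 131 = 760 px; one third is 253.33 px.
The bottom-left point is one-third across and two-thirds down within the crop:
x = 1164 + 1 × 434.00 ≈ 1598; y = 131 + 2 × 253.33 ≈ 638.

x = 1598 px, y = 638 px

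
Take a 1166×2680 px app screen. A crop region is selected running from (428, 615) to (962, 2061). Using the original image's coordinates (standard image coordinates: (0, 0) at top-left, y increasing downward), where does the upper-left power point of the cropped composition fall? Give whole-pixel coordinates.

Crop width = 962 − 428 = 534 px; one third is 178.00 px.
Crop height = 2061 − 615 = 1446 px; one third is 482.00 px.
The upper-left point is one-third across and one-third down within the crop:
x = 428 + 1 × 178.00 ≈ 606; y = 615 + 1 × 482.00 ≈ 1097.

x = 606 px, y = 1097 px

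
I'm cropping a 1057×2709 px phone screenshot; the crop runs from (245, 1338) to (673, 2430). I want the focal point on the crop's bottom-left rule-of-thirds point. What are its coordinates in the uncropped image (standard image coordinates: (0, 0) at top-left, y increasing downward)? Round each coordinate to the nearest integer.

(388, 2066)

Crop width = 673 − 245 = 428 px; one third is 142.67 px.
Crop height = 2430 − 1338 = 1092 px; one third is 364.00 px.
The bottom-left point is one-third across and two-thirds down within the crop:
x = 245 + 1 × 142.67 ≈ 388; y = 1338 + 2 × 364.00 ≈ 2066.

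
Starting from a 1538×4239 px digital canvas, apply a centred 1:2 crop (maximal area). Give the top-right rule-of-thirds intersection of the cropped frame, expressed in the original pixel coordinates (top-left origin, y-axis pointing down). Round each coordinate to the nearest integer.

1538/4239 < 1/2, so the 1:2 crop keeps the full width 1538 and trims height to 1538 × 2/1 = 3076.00 px.
Top offset = (4239 − 3076.00)/2 = 581.50 px; left offset = 0.
Top-right is two-thirds across and one-third down within the crop:
x = 0.00 + 2 × 1538.00/3 ≈ 1025; y = 581.50 + 1 × 3076.00/3 ≈ 1607.

(1025, 1607)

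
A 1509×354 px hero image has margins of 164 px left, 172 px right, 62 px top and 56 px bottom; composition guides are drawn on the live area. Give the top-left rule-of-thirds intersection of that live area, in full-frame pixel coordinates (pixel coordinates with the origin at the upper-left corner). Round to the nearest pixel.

Content width = 1509 − 164 − 172 = 1173 px; content height = 354 − 62 − 56 = 236 px.
Top-left is one-third across and one-third down within the live area.
x = 164 + 1 × 1173/3 = 164 + 391.00 ≈ 555
y = 62 + 1 × 236/3 = 62 + 78.67 ≈ 141

x = 555 px, y = 141 px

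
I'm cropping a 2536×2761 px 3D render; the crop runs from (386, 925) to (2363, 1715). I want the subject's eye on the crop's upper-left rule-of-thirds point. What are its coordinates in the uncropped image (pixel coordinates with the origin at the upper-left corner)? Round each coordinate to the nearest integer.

x = 1045 px, y = 1188 px

Crop width = 2363 − 386 = 1977 px; one third is 659.00 px.
Crop height = 1715 − 925 = 790 px; one third is 263.33 px.
The upper-left point is one-third across and one-third down within the crop:
x = 386 + 1 × 659.00 ≈ 1045; y = 925 + 1 × 263.33 ≈ 1188.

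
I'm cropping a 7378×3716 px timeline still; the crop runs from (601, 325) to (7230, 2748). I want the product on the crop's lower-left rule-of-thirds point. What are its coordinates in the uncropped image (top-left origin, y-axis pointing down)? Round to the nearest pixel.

Crop width = 7230 − 601 = 6629 px; one third is 2209.67 px.
Crop height = 2748 − 325 = 2423 px; one third is 807.67 px.
The lower-left point is one-third across and two-thirds down within the crop:
x = 601 + 1 × 2209.67 ≈ 2811; y = 325 + 2 × 807.67 ≈ 1940.

x = 2811 px, y = 1940 px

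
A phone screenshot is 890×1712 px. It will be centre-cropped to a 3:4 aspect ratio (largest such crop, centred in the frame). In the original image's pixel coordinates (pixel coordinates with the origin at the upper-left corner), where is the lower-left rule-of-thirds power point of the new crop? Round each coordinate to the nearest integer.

x = 297 px, y = 1054 px

890/1712 < 3/4, so the 3:4 crop keeps the full width 890 and trims height to 890 × 4/3 = 1186.67 px.
Top offset = (1712 − 1186.67)/2 = 262.67 px; left offset = 0.
Lower-left is one-third across and two-thirds down within the crop:
x = 0.00 + 1 × 890.00/3 ≈ 297; y = 262.67 + 2 × 1186.67/3 ≈ 1054.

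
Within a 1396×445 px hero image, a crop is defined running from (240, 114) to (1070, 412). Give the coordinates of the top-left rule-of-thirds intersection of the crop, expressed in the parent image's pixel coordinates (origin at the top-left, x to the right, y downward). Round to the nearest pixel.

(517, 213)

Crop width = 1070 − 240 = 830 px; one third is 276.67 px.
Crop height = 412 − 114 = 298 px; one third is 99.33 px.
The top-left point is one-third across and one-third down within the crop:
x = 240 + 1 × 276.67 ≈ 517; y = 114 + 1 × 99.33 ≈ 213.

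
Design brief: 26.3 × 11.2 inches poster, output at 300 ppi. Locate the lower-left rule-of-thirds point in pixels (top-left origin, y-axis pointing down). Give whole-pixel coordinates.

In pixels the canvas is 26.3 × 300 = 7890 wide and 11.2 × 300 = 3360 tall.
The lower-left point is one-third across and two-thirds down:
x = 1 × 7890/3 ≈ 2630; y = 2 × 3360/3 ≈ 2240.

x = 2630 px, y = 2240 px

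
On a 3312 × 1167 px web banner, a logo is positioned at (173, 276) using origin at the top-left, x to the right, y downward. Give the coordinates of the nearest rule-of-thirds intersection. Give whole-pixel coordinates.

Third lines: x ∈ {1104, 2208}, y ∈ {389, 778}.
173 is closer to x = 1104; 276 is closer to y = 389.
So the nearest intersection is the upper-left power point.

(1104, 389)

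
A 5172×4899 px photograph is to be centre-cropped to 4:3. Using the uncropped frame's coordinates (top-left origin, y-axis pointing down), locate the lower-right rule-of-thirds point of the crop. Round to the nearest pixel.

5172/4899 < 4/3, so the 4:3 crop keeps the full width 5172 and trims height to 5172 × 3/4 = 3879.00 px.
Top offset = (4899 − 3879.00)/2 = 510.00 px; left offset = 0.
Lower-right is two-thirds across and two-thirds down within the crop:
x = 0.00 + 2 × 5172.00/3 ≈ 3448; y = 510.00 + 2 × 3879.00/3 ≈ 3096.

(3448, 3096)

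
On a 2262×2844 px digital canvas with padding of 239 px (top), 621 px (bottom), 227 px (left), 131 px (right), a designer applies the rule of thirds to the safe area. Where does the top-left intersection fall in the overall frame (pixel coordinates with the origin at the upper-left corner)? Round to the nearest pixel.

x = 862 px, y = 900 px

Content width = 2262 − 227 − 131 = 1904 px; content height = 2844 − 239 − 621 = 1984 px.
Top-left is one-third across and one-third down within the safe area.
x = 227 + 1 × 1904/3 = 227 + 634.67 ≈ 862
y = 239 + 1 × 1984/3 = 239 + 661.33 ≈ 900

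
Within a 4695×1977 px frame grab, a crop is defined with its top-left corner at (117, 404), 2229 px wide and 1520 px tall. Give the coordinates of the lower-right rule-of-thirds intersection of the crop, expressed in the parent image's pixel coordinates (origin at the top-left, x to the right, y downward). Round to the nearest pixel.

(1603, 1417)

One third of the crop width 2229 is 743.00 px.
One third of the crop height 1520 is 506.67 px.
The lower-right point is two-thirds across and two-thirds down within the crop:
x = 117 + 2 × 743.00 ≈ 1603; y = 404 + 2 × 506.67 ≈ 1417.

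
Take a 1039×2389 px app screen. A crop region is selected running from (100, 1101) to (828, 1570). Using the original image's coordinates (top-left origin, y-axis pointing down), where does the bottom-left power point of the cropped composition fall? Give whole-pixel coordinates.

(343, 1414)

Crop width = 828 − 100 = 728 px; one third is 242.67 px.
Crop height = 1570 − 1101 = 469 px; one third is 156.33 px.
The bottom-left point is one-third across and two-thirds down within the crop:
x = 100 + 1 × 242.67 ≈ 343; y = 1101 + 2 × 156.33 ≈ 1414.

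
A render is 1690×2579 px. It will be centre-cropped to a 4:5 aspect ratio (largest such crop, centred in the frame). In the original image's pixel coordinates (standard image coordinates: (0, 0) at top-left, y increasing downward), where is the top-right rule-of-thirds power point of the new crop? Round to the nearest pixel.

1690/2579 < 4/5, so the 4:5 crop keeps the full width 1690 and trims height to 1690 × 5/4 = 2112.50 px.
Top offset = (2579 − 2112.50)/2 = 233.25 px; left offset = 0.
Top-right is two-thirds across and one-third down within the crop:
x = 0.00 + 2 × 1690.00/3 ≈ 1127; y = 233.25 + 1 × 2112.50/3 ≈ 937.

(1127, 937)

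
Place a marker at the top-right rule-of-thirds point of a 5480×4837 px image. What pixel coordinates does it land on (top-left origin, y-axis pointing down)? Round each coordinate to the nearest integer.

The top-right point sits two-thirds of the way across and one-third of the way down.
x = 2 × 5480/3 ≈ 3653; y = 1 × 4837/3 ≈ 1612.

x = 3653 px, y = 1612 px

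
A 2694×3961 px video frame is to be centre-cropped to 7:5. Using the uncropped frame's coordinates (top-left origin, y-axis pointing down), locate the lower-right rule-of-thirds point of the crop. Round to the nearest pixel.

2694/3961 < 7/5, so the 7:5 crop keeps the full width 2694 and trims height to 2694 × 5/7 = 1924.29 px.
Top offset = (3961 − 1924.29)/2 = 1018.36 px; left offset = 0.
Lower-right is two-thirds across and two-thirds down within the crop:
x = 0.00 + 2 × 2694.00/3 ≈ 1796; y = 1018.36 + 2 × 1924.29/3 ≈ 2301.

x = 1796 px, y = 2301 px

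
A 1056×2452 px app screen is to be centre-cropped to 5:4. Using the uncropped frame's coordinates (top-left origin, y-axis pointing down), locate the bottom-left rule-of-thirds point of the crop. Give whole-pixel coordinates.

x = 352 px, y = 1367 px

1056/2452 < 5/4, so the 5:4 crop keeps the full width 1056 and trims height to 1056 × 4/5 = 844.80 px.
Top offset = (2452 − 844.80)/2 = 803.60 px; left offset = 0.
Bottom-left is one-third across and two-thirds down within the crop:
x = 0.00 + 1 × 1056.00/3 ≈ 352; y = 803.60 + 2 × 844.80/3 ≈ 1367.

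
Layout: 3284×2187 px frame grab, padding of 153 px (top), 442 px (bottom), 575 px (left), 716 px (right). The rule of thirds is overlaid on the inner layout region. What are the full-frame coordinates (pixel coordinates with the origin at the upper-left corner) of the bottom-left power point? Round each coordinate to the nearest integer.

(1239, 1214)

Content width = 3284 − 575 − 716 = 1993 px; content height = 2187 − 153 − 442 = 1592 px.
Bottom-left is one-third across and two-thirds down within the inner layout region.
x = 575 + 1 × 1993/3 = 575 + 664.33 ≈ 1239
y = 153 + 2 × 1592/3 = 153 + 1061.33 ≈ 1214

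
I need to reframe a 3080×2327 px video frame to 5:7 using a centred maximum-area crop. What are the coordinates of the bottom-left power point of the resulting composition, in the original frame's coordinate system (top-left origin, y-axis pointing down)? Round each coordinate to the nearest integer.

3080/2327 > 5/7, so the 5:7 crop keeps the full height 2327 and trims width to 2327 × 5/7 = 1662.14 px.
Left offset = (3080 − 1662.14)/2 = 708.93 px; top offset = 0.
Bottom-left is one-third across and two-thirds down within the crop:
x = 708.93 + 1 × 1662.14/3 ≈ 1263; y = 0.00 + 2 × 2327.00/3 ≈ 1551.

(1263, 1551)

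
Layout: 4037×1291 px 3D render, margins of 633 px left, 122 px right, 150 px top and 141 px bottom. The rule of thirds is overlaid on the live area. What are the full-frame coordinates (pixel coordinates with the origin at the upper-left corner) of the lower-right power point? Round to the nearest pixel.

Content width = 4037 − 633 − 122 = 3282 px; content height = 1291 − 150 − 141 = 1000 px.
Lower-right is two-thirds across and two-thirds down within the live area.
x = 633 + 2 × 3282/3 = 633 + 2188.00 ≈ 2821
y = 150 + 2 × 1000/3 = 150 + 666.67 ≈ 817

(2821, 817)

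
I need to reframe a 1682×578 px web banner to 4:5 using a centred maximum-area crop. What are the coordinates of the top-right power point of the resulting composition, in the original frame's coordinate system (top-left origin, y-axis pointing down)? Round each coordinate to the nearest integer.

1682/578 > 4/5, so the 4:5 crop keeps the full height 578 and trims width to 578 × 4/5 = 462.40 px.
Left offset = (1682 − 462.40)/2 = 609.80 px; top offset = 0.
Top-right is two-thirds across and one-third down within the crop:
x = 609.80 + 2 × 462.40/3 ≈ 918; y = 0.00 + 1 × 578.00/3 ≈ 193.

(918, 193)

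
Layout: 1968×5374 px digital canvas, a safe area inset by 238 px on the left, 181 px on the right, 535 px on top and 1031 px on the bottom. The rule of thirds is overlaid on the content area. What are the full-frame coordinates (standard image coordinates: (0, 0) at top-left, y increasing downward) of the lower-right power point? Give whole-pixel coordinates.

Content width = 1968 − 238 − 181 = 1549 px; content height = 5374 − 535 − 1031 = 3808 px.
Lower-right is two-thirds across and two-thirds down within the content area.
x = 238 + 2 × 1549/3 = 238 + 1032.67 ≈ 1271
y = 535 + 2 × 3808/3 = 535 + 2538.67 ≈ 3074

x = 1271 px, y = 3074 px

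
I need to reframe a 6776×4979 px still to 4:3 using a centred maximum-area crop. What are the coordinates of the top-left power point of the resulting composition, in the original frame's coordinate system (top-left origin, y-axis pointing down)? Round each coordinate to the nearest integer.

6776/4979 > 4/3, so the 4:3 crop keeps the full height 4979 and trims width to 4979 × 4/3 = 6638.67 px.
Left offset = (6776 − 6638.67)/2 = 68.67 px; top offset = 0.
Top-left is one-third across and one-third down within the crop:
x = 68.67 + 1 × 6638.67/3 ≈ 2282; y = 0.00 + 1 × 4979.00/3 ≈ 1660.

(2282, 1660)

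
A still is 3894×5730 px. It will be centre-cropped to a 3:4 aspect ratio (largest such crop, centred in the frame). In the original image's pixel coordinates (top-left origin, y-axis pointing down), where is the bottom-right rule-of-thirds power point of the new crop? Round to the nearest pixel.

(2596, 3730)

3894/5730 < 3/4, so the 3:4 crop keeps the full width 3894 and trims height to 3894 × 4/3 = 5192.00 px.
Top offset = (5730 − 5192.00)/2 = 269.00 px; left offset = 0.
Bottom-right is two-thirds across and two-thirds down within the crop:
x = 0.00 + 2 × 3894.00/3 ≈ 2596; y = 269.00 + 2 × 5192.00/3 ≈ 3730.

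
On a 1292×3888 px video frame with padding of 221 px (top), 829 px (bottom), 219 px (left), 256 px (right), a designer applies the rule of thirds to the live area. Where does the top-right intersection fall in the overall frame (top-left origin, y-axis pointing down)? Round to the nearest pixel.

x = 764 px, y = 1167 px

Content width = 1292 − 219 − 256 = 817 px; content height = 3888 − 221 − 829 = 2838 px.
Top-right is two-thirds across and one-third down within the live area.
x = 219 + 2 × 817/3 = 219 + 544.67 ≈ 764
y = 221 + 1 × 2838/3 = 221 + 946.00 ≈ 1167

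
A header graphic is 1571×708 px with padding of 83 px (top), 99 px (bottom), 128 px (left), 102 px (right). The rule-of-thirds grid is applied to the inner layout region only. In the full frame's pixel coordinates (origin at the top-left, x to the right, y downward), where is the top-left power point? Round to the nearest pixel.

x = 575 px, y = 258 px

Content width = 1571 − 128 − 102 = 1341 px; content height = 708 − 83 − 99 = 526 px.
Top-left is one-third across and one-third down within the inner layout region.
x = 128 + 1 × 1341/3 = 128 + 447.00 ≈ 575
y = 83 + 1 × 526/3 = 83 + 175.33 ≈ 258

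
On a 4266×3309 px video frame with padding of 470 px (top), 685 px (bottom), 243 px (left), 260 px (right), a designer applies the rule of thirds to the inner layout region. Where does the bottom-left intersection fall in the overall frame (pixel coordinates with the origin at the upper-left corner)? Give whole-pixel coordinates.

Content width = 4266 − 243 − 260 = 3763 px; content height = 3309 − 470 − 685 = 2154 px.
Bottom-left is one-third across and two-thirds down within the inner layout region.
x = 243 + 1 × 3763/3 = 243 + 1254.33 ≈ 1497
y = 470 + 2 × 2154/3 = 470 + 1436.00 ≈ 1906

(1497, 1906)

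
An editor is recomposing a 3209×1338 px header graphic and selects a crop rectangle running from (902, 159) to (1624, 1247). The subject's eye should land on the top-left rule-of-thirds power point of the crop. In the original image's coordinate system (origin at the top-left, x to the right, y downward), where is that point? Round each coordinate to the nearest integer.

x = 1143 px, y = 522 px

Crop width = 1624 − 902 = 722 px; one third is 240.67 px.
Crop height = 1247 − 159 = 1088 px; one third is 362.67 px.
The top-left point is one-third across and one-third down within the crop:
x = 902 + 1 × 240.67 ≈ 1143; y = 159 + 1 × 362.67 ≈ 522.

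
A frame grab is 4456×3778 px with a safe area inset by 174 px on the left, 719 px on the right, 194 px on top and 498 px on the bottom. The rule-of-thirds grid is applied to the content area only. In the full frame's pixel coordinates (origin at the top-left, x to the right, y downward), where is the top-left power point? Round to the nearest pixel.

x = 1362 px, y = 1223 px

Content width = 4456 − 174 − 719 = 3563 px; content height = 3778 − 194 − 498 = 3086 px.
Top-left is one-third across and one-third down within the content area.
x = 174 + 1 × 3563/3 = 174 + 1187.67 ≈ 1362
y = 194 + 1 × 3086/3 = 194 + 1028.67 ≈ 1223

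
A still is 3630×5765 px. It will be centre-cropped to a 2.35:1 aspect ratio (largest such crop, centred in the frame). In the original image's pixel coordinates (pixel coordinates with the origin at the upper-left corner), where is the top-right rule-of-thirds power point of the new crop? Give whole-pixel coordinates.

x = 2420 px, y = 2625 px

3630/5765 < 2.35/1, so the 2.35:1 crop keeps the full width 3630 and trims height to 3630 × 1/2.35 = 1544.68 px.
Top offset = (5765 − 1544.68)/2 = 2110.16 px; left offset = 0.
Top-right is two-thirds across and one-third down within the crop:
x = 0.00 + 2 × 3630.00/3 ≈ 2420; y = 2110.16 + 1 × 1544.68/3 ≈ 2625.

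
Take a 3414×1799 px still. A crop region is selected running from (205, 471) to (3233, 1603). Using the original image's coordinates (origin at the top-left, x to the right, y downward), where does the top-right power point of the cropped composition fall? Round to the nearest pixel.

(2224, 848)

Crop width = 3233 − 205 = 3028 px; one third is 1009.33 px.
Crop height = 1603 − 471 = 1132 px; one third is 377.33 px.
The top-right point is two-thirds across and one-third down within the crop:
x = 205 + 2 × 1009.33 ≈ 2224; y = 471 + 1 × 377.33 ≈ 848.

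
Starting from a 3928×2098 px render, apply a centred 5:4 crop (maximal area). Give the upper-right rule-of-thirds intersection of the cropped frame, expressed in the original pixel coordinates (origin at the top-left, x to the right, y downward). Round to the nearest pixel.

(2401, 699)

3928/2098 > 5/4, so the 5:4 crop keeps the full height 2098 and trims width to 2098 × 5/4 = 2622.50 px.
Left offset = (3928 − 2622.50)/2 = 652.75 px; top offset = 0.
Upper-right is two-thirds across and one-third down within the crop:
x = 652.75 + 2 × 2622.50/3 ≈ 2401; y = 0.00 + 1 × 2098.00/3 ≈ 699.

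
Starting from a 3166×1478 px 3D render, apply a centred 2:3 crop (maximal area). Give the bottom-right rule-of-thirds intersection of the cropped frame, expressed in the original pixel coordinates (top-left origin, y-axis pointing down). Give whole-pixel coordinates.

3166/1478 > 2/3, so the 2:3 crop keeps the full height 1478 and trims width to 1478 × 2/3 = 985.33 px.
Left offset = (3166 − 985.33)/2 = 1090.33 px; top offset = 0.
Bottom-right is two-thirds across and two-thirds down within the crop:
x = 1090.33 + 2 × 985.33/3 ≈ 1747; y = 0.00 + 2 × 1478.00/3 ≈ 985.

x = 1747 px, y = 985 px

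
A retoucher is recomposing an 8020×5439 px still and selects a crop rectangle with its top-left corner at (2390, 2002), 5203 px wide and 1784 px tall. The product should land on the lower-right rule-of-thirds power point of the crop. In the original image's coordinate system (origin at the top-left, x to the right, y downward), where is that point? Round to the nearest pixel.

One third of the crop width 5203 is 1734.33 px.
One third of the crop height 1784 is 594.67 px.
The lower-right point is two-thirds across and two-thirds down within the crop:
x = 2390 + 2 × 1734.33 ≈ 5859; y = 2002 + 2 × 594.67 ≈ 3191.

(5859, 3191)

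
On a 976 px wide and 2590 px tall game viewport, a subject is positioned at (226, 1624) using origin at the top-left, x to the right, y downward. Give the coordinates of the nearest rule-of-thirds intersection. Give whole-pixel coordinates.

x = 325 px, y = 1727 px

Third lines: x ∈ {325, 651}, y ∈ {863, 1727}.
226 is closer to x = 325; 1624 is closer to y = 1727.
So the nearest intersection is the lower-left power point.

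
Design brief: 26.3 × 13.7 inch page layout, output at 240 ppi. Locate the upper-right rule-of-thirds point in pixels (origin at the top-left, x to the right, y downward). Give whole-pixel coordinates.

(4208, 1096)

In pixels the canvas is 26.3 × 240 = 6312 wide and 13.7 × 240 = 3288 tall.
The upper-right point is two-thirds across and one-third down:
x = 2 × 6312/3 ≈ 4208; y = 1 × 3288/3 ≈ 1096.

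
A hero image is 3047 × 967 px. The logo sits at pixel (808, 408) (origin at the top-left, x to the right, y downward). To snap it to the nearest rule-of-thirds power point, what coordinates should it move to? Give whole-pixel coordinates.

Third lines: x ∈ {1016, 2031}, y ∈ {322, 645}.
808 is closer to x = 1016; 408 is closer to y = 322.
So the nearest intersection is the upper-left power point.

x = 1016 px, y = 322 px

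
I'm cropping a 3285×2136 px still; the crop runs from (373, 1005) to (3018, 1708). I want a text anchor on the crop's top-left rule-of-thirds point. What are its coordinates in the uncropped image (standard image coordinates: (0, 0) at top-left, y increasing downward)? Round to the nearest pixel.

(1255, 1239)

Crop width = 3018 − 373 = 2645 px; one third is 881.67 px.
Crop height = 1708 − 1005 = 703 px; one third is 234.33 px.
The top-left point is one-third across and one-third down within the crop:
x = 373 + 1 × 881.67 ≈ 1255; y = 1005 + 1 × 234.33 ≈ 1239.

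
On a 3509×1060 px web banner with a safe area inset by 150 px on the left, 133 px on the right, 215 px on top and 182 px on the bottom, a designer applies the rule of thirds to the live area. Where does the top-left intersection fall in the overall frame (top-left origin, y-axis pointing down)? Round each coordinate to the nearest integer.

Content width = 3509 − 150 − 133 = 3226 px; content height = 1060 − 215 − 182 = 663 px.
Top-left is one-third across and one-third down within the live area.
x = 150 + 1 × 3226/3 = 150 + 1075.33 ≈ 1225
y = 215 + 1 × 663/3 = 215 + 221.00 ≈ 436

x = 1225 px, y = 436 px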